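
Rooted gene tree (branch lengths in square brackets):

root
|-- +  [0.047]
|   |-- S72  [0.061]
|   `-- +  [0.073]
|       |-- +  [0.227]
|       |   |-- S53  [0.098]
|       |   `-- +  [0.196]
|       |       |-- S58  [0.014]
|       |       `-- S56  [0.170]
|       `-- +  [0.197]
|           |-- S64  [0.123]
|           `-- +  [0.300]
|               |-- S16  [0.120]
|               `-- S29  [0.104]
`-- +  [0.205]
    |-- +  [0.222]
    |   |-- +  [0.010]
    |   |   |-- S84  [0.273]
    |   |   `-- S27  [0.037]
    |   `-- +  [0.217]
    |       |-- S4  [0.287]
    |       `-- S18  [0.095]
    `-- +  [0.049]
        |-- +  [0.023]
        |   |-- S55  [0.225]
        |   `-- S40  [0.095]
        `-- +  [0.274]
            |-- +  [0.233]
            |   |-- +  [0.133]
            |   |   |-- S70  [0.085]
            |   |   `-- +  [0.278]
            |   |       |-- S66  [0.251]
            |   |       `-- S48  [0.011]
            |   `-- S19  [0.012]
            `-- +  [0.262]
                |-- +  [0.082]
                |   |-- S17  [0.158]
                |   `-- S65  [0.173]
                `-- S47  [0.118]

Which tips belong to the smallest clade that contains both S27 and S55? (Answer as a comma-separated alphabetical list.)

Tracing S27: it sits inside (S84,S27).
Tracing S55: it sits inside (S55,S40).
The smallest clade enclosing both is (((S84,S27),(S4,S18)),((S55,S40),(((S70,(S66,S48)),S19),((S17,S65),S47)))); the answer is its 13 terminal taxa in alphabetical order.

S17, S18, S19, S27, S4, S40, S47, S48, S55, S65, S66, S70, S84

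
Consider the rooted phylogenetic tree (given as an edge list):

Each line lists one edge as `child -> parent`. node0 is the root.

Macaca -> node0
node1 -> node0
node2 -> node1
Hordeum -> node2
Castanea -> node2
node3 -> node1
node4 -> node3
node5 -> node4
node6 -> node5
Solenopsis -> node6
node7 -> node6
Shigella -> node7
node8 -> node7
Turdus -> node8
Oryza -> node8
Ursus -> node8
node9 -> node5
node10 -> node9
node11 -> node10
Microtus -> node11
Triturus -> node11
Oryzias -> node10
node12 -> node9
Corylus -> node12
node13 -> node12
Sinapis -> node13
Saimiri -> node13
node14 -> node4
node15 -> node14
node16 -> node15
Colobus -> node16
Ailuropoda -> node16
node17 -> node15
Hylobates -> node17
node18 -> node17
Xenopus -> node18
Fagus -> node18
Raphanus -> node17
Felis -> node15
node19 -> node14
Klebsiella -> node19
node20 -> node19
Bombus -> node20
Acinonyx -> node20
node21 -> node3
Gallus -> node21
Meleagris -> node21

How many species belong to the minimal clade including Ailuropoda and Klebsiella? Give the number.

10

The MRCA of Ailuropoda and Klebsiella is the node subtending (((Colobus,Ailuropoda),(Hylobates,(Xenopus,Fagus),Raphanus),Felis),(Klebsiella,(Bombus,Acinonyx))).
That clade contains 10 terminal taxa: Acinonyx, Ailuropoda, Bombus, Colobus, Fagus, Felis, Hylobates, Klebsiella, Raphanus, Xenopus.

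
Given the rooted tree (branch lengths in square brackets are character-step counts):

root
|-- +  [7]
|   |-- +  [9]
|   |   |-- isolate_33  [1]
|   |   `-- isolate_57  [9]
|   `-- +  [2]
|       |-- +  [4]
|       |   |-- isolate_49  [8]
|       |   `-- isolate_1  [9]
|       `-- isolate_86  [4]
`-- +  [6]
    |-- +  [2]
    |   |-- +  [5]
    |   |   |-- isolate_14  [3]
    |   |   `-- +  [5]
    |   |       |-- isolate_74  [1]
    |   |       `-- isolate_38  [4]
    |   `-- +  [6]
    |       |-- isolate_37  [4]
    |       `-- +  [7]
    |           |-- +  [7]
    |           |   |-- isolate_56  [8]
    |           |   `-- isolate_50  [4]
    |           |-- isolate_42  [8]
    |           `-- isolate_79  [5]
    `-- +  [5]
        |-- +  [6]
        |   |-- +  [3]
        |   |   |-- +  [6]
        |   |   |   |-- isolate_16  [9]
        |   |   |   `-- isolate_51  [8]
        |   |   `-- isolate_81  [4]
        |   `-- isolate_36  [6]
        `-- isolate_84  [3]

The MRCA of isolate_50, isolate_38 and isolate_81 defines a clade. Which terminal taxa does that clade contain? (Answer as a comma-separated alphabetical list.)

Tracing isolate_50: it sits inside (isolate_56,isolate_50).
Tracing isolate_38: it sits inside (isolate_74,isolate_38).
Tracing isolate_81: it sits inside ((isolate_16,isolate_51),isolate_81).
The smallest clade enclosing all 3 is (((isolate_14,(isolate_74,isolate_38)),(isolate_37,((isolate_56,isolate_50),isolate_42,isolate_79))),((((isolate_16,isolate_51),isolate_81),isolate_36),isolate_84)); the answer is its 13 terminal taxa in alphabetical order.

isolate_14, isolate_16, isolate_36, isolate_37, isolate_38, isolate_42, isolate_50, isolate_51, isolate_56, isolate_74, isolate_79, isolate_81, isolate_84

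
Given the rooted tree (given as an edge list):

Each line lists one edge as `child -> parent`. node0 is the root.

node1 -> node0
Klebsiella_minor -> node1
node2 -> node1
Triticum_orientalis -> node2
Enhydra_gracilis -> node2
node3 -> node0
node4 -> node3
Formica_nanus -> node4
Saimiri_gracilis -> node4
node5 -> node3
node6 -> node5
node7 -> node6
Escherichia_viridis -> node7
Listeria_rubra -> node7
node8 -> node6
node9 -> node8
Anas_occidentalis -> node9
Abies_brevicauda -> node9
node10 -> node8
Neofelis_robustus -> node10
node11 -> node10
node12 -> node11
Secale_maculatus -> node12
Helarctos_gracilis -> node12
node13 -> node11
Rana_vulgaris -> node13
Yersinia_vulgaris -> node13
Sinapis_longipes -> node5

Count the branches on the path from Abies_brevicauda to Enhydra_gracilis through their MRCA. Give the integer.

The MRCA of Abies_brevicauda and Enhydra_gracilis is the root of the tree.
From Abies_brevicauda up to that node: 6 branches. From Enhydra_gracilis up to the same node: 3 branches. Total: 6 + 3 = 9.

9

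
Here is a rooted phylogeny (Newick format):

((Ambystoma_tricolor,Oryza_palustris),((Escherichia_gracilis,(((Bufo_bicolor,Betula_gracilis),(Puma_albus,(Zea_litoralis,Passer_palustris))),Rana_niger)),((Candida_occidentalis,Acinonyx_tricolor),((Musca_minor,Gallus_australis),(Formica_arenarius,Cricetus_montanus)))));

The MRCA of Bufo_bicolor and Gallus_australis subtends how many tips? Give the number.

The MRCA of Bufo_bicolor and Gallus_australis is the node subtending ((Escherichia_gracilis,(((Bufo_bicolor,Betula_gracilis),(Puma_albus,(Zea_litoralis,Passer_palustris))),Rana_niger)),((Candida_occidentalis,Acinonyx_tricolor),((Musca_minor,Gallus_australis),(Formica_arenarius,Cricetus_montanus)))).
That clade contains 13 terminal taxa: Acinonyx_tricolor, Betula_gracilis, Bufo_bicolor, Candida_occidentalis, Cricetus_montanus, Escherichia_gracilis, Formica_arenarius, Gallus_australis, Musca_minor, Passer_palustris, Puma_albus, Rana_niger, Zea_litoralis.

13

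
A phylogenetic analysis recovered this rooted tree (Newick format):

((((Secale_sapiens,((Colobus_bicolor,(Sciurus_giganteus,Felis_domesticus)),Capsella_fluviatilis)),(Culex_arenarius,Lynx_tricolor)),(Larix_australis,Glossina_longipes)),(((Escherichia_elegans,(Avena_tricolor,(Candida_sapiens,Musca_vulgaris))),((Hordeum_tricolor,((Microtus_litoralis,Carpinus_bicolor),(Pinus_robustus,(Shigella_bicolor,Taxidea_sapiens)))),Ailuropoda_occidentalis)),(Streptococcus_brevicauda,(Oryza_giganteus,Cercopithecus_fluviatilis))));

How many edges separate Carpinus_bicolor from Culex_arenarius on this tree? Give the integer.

11

The MRCA of Carpinus_bicolor and Culex_arenarius is the root of the tree.
From Carpinus_bicolor up to that node: 7 branches. From Culex_arenarius up to the same node: 4 branches. Total: 7 + 4 = 11.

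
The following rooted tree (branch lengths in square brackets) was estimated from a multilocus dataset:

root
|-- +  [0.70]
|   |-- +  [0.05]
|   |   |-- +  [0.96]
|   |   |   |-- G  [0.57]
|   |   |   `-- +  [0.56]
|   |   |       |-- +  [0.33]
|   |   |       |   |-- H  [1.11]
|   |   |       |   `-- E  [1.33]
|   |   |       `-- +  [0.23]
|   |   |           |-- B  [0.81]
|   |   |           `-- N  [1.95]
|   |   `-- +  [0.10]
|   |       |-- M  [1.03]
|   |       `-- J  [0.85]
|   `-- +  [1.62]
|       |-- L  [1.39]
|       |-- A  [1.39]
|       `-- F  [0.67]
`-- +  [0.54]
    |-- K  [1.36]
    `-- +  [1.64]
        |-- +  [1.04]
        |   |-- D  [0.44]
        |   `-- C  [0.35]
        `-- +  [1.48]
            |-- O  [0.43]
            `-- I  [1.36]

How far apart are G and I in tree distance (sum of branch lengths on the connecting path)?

7.30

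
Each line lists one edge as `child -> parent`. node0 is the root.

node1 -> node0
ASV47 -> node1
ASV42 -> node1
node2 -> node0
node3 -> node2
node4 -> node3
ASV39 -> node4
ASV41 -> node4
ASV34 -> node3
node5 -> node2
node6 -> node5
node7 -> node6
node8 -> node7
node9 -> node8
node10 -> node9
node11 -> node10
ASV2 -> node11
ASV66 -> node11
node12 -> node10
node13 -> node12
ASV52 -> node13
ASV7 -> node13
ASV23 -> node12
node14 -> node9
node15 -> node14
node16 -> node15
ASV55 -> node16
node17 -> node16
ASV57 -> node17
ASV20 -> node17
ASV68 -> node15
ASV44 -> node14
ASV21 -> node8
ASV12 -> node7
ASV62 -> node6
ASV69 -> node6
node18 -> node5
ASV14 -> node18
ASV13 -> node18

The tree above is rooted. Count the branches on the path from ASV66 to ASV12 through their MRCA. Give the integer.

The MRCA of ASV66 and ASV12 is the node subtending (((((ASV2,ASV66),((ASV52,ASV7),ASV23)),(((ASV55,(ASV57,ASV20)),ASV68),ASV44)),ASV21),ASV12).
From ASV66 up to that node: 5 branches. From ASV12 up to the same node: 1 branch. Total: 5 + 1 = 6.

6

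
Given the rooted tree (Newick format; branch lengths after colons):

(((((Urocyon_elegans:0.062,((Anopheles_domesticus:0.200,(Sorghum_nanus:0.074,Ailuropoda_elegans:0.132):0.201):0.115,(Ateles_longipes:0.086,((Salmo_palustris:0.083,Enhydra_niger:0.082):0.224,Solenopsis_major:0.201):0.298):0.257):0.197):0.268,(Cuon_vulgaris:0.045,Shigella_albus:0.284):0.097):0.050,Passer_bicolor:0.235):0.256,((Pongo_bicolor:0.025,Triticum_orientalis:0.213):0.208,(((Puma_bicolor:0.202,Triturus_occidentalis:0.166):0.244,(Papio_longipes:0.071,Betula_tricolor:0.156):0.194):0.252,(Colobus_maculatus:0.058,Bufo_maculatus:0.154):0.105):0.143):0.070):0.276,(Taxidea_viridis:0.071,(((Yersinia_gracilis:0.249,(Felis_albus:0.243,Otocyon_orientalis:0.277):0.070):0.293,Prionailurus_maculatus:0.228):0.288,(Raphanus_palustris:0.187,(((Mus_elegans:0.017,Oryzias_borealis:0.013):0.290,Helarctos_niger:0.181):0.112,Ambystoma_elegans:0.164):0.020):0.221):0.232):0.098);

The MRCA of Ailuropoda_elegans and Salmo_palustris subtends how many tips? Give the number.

The MRCA of Ailuropoda_elegans and Salmo_palustris is the node subtending ((Anopheles_domesticus,(Sorghum_nanus,Ailuropoda_elegans)),(Ateles_longipes,((Salmo_palustris,Enhydra_niger),Solenopsis_major))).
That clade contains 7 terminal taxa: Ailuropoda_elegans, Anopheles_domesticus, Ateles_longipes, Enhydra_niger, Salmo_palustris, Solenopsis_major, Sorghum_nanus.

7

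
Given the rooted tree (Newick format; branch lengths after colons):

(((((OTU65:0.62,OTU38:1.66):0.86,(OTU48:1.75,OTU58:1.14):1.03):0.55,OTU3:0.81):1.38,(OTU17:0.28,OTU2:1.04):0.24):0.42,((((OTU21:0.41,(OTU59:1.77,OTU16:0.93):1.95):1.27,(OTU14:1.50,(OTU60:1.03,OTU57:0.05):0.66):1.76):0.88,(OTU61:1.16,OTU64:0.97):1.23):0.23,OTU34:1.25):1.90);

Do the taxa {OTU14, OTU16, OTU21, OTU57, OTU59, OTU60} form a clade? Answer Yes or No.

Yes

The most recent common ancestor of these taxa subtends ((OTU21,(OTU59,OTU16)),(OTU14,(OTU60,OTU57))).
That clade has exactly 6 tips — every listed taxon and nothing else — so the group is monophyletic.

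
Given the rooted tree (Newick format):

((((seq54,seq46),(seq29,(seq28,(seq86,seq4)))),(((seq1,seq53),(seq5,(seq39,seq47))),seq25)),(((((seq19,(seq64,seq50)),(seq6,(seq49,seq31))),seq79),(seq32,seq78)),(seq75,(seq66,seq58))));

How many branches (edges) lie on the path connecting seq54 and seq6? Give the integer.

The MRCA of seq54 and seq6 is the root of the tree.
From seq54 up to that node: 4 branches. From seq6 up to the same node: 6 branches. Total: 4 + 6 = 10.

10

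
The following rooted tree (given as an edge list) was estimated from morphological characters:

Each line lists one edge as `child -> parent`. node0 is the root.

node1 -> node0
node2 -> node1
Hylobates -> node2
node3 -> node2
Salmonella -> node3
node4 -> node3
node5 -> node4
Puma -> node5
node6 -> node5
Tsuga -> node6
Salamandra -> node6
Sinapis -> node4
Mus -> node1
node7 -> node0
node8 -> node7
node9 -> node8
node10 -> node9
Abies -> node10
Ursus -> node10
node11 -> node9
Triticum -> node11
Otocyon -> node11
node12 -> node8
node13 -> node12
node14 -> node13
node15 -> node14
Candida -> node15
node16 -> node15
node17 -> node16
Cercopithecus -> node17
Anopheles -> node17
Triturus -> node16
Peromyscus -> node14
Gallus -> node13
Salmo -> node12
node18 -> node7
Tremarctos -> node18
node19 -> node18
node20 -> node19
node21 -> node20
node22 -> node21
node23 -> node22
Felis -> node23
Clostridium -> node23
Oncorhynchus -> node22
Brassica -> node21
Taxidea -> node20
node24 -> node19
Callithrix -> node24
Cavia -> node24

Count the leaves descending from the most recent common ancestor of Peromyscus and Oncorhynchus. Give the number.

The MRCA of Peromyscus and Oncorhynchus is the node subtending ((((Abies,Ursus),(Triticum,Otocyon)),((((Candida,((Cercopithecus,Anopheles),Triturus)),Peromyscus),Gallus),Salmo)),(Tremarctos,(((((Felis,Clostridium),Oncorhynchus),Brassica),Taxidea),(Callithrix,Cavia)))).
That clade contains 19 terminal taxa: Abies, Anopheles, Brassica, Callithrix, Candida, Cavia, Cercopithecus, Clostridium, Felis, Gallus, Oncorhynchus, Otocyon, Peromyscus, Salmo, Taxidea, Tremarctos, Triticum, Triturus, Ursus.

19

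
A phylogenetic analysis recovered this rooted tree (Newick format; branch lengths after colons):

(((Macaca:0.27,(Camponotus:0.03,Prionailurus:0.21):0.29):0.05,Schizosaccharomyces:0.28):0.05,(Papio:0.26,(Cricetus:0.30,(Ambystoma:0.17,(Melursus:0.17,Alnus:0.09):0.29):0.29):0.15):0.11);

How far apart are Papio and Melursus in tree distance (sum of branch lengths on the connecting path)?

The path runs Papio → … → MRCA → … → Melursus; the MRCA is the node subtending (Papio,(Cricetus,(Ambystoma,(Melursus,Alnus)))).
Branch lengths along that path: 0.26 + 0.15 + 0.29 + 0.29 + 0.17 = 1.16.

1.16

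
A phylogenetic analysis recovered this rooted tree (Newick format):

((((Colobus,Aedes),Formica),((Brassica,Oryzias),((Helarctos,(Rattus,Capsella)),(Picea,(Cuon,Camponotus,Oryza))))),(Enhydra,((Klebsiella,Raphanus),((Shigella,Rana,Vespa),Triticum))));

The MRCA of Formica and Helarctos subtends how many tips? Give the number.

12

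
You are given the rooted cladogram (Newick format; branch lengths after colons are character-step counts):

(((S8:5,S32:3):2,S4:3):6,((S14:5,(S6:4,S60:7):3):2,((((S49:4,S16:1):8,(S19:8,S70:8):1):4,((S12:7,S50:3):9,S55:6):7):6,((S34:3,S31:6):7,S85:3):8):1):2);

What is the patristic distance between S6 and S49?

32

The path runs S6 → … → MRCA → … → S49; the MRCA is the node subtending ((S14,(S6,S60)),((((S49,S16),(S19,S70)),((S12,S50),S55)),((S34,S31),S85))).
Branch lengths along that path: 4 + 3 + 2 + 1 + 6 + 4 + 8 + 4 = 32.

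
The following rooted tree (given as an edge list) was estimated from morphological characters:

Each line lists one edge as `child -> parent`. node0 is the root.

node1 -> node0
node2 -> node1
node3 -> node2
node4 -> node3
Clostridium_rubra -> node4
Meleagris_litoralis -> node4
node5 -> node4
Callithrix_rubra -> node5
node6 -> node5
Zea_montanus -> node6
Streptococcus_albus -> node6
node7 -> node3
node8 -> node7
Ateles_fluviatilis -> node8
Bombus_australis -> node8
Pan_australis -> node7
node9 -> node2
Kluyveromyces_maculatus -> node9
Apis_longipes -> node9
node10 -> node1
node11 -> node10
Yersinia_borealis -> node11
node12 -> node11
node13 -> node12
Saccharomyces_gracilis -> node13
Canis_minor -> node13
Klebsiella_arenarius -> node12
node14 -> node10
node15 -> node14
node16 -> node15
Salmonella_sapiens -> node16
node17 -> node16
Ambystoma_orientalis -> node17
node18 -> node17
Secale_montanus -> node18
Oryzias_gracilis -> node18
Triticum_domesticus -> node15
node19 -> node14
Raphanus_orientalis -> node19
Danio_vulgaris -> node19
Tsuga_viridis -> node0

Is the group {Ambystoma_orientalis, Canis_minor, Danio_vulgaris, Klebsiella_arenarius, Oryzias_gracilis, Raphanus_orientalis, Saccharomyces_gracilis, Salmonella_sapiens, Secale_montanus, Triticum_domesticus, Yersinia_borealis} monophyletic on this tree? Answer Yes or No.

The most recent common ancestor of these taxa subtends ((Yersinia_borealis,((Saccharomyces_gracilis,Canis_minor),Klebsiella_arenarius)),(((Salmonella_sapiens,(Ambystoma_orientalis,(Secale_montanus,Oryzias_gracilis))),Triticum_domesticus),(Raphanus_orientalis,Danio_vulgaris))).
That clade has exactly 11 tips — every listed taxon and nothing else — so the group is monophyletic.

Yes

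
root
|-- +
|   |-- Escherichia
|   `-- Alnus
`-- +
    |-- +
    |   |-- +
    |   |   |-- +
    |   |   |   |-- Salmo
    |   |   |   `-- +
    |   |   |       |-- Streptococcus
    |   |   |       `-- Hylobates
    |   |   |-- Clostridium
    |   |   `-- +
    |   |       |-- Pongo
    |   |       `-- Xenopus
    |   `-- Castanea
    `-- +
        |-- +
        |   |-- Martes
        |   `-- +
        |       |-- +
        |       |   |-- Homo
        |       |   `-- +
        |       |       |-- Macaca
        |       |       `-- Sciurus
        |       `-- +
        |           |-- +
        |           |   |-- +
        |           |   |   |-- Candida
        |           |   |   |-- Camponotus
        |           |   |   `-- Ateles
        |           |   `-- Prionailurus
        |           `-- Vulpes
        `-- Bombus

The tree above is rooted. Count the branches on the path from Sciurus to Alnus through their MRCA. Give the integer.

9

The MRCA of Sciurus and Alnus is the root of the tree.
From Sciurus up to that node: 7 branches. From Alnus up to the same node: 2 branches. Total: 7 + 2 = 9.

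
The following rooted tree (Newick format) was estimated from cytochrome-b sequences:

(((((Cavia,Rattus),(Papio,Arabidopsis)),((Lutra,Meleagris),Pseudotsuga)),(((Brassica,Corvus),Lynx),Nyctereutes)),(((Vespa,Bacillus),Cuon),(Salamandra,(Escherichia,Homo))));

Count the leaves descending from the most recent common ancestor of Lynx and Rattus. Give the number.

The MRCA of Lynx and Rattus is the node subtending ((((Cavia,Rattus),(Papio,Arabidopsis)),((Lutra,Meleagris),Pseudotsuga)),(((Brassica,Corvus),Lynx),Nyctereutes)).
That clade contains 11 terminal taxa: Arabidopsis, Brassica, Cavia, Corvus, Lutra, Lynx, Meleagris, Nyctereutes, Papio, Pseudotsuga, Rattus.

11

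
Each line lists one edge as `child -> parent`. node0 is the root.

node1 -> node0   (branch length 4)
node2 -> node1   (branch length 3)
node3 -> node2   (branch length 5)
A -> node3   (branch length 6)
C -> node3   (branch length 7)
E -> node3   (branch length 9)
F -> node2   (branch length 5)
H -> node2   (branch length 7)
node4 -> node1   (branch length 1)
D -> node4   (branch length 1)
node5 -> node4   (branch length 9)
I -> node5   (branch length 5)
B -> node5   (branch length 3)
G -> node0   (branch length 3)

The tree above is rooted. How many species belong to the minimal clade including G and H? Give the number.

9

The MRCA of G and H is the root, so the clade is the entire tree.
That clade contains 9 terminal taxa: A, B, C, D, E, F, G, H, I.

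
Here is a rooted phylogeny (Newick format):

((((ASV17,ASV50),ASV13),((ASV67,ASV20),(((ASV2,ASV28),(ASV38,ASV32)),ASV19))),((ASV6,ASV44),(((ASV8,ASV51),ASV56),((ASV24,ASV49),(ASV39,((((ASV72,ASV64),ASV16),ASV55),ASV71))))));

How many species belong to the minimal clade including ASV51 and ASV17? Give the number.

23

The MRCA of ASV51 and ASV17 is the root, so the clade is the entire tree.
That clade contains 23 terminal taxa: ASV13, ASV16, ASV17, ASV19, ASV2, ASV20, ASV24, ASV28, ASV32, ASV38, ASV39, ASV44, ASV49, ASV50, ASV51, ASV55, ASV56, ASV6, ASV64, ASV67, ASV71, ASV72, ASV8.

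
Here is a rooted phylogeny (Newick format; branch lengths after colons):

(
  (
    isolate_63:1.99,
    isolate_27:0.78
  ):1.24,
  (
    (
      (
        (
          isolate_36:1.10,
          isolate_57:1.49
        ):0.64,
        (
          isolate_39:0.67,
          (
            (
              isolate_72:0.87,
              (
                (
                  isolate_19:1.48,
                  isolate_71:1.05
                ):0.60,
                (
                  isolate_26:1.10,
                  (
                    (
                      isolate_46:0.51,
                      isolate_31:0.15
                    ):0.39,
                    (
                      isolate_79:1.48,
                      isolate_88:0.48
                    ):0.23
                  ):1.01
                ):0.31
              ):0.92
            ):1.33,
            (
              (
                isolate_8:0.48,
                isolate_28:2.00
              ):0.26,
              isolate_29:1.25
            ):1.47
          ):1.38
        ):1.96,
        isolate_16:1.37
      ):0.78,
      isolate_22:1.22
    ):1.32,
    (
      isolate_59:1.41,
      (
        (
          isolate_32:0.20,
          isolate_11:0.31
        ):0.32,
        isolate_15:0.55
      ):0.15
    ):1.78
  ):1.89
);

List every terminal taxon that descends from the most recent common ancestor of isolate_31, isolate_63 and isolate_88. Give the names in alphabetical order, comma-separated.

isolate_11, isolate_15, isolate_16, isolate_19, isolate_22, isolate_26, isolate_27, isolate_28, isolate_29, isolate_31, isolate_32, isolate_36, isolate_39, isolate_46, isolate_57, isolate_59, isolate_63, isolate_71, isolate_72, isolate_79, isolate_8, isolate_88

Tracing isolate_31: it sits inside (isolate_46,isolate_31).
Tracing isolate_63: it sits inside (isolate_63,isolate_27).
Tracing isolate_88: it sits inside (isolate_79,isolate_88).
The smallest clade enclosing all 3 is the whole tree (their MRCA is the root), so the answer is all 22 tips in alphabetical order.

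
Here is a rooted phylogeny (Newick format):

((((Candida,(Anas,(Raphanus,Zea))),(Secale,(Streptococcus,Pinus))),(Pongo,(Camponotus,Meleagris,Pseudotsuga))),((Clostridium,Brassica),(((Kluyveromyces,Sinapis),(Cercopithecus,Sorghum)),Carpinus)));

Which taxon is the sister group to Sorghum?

Cercopithecus

Sorghum attaches to the tree at the node subtending (Cercopithecus,Sorghum).
The other lineage descending from that same node — the sister group — is the single tip Cercopithecus.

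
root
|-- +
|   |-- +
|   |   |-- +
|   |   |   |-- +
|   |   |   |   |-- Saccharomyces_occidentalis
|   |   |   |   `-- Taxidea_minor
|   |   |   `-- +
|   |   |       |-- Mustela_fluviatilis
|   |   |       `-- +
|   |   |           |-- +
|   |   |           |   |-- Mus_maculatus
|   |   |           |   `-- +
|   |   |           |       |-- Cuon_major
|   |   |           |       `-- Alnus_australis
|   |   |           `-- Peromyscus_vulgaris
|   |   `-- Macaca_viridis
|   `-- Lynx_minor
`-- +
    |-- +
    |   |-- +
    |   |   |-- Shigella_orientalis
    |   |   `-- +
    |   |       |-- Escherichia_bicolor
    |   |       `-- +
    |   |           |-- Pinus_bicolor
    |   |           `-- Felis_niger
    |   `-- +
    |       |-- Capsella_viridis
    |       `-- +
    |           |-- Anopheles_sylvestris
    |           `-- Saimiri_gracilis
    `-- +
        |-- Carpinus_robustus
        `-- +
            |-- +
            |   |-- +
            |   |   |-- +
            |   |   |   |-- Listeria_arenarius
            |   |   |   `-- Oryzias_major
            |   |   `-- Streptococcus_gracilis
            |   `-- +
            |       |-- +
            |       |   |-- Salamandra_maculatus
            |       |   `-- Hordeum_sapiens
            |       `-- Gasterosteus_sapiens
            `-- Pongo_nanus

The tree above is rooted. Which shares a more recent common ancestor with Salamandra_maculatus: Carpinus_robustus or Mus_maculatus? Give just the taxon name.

Carpinus_robustus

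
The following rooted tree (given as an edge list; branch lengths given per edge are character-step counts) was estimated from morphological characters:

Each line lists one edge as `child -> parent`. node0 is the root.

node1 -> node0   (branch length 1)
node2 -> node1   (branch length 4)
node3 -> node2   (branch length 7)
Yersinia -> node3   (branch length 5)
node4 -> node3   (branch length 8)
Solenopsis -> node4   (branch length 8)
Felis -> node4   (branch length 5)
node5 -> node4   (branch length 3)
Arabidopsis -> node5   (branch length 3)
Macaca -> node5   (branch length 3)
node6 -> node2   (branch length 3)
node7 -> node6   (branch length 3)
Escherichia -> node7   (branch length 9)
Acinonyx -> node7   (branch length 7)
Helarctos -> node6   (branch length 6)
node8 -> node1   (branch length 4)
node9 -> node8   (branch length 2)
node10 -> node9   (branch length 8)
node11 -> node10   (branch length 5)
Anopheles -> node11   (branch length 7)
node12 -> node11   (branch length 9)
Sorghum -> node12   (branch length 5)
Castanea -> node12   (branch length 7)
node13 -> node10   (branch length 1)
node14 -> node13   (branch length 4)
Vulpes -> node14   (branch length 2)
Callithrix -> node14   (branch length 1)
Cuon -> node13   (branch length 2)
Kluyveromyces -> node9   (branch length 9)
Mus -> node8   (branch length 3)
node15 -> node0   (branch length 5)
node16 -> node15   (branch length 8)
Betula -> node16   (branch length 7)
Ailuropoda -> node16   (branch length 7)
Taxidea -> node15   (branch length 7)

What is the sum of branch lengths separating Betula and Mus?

The path runs Betula → … → MRCA → … → Mus; the MRCA is the root of the tree.
Branch lengths along that path: 7 + 8 + 5 + 1 + 4 + 3 = 28.

28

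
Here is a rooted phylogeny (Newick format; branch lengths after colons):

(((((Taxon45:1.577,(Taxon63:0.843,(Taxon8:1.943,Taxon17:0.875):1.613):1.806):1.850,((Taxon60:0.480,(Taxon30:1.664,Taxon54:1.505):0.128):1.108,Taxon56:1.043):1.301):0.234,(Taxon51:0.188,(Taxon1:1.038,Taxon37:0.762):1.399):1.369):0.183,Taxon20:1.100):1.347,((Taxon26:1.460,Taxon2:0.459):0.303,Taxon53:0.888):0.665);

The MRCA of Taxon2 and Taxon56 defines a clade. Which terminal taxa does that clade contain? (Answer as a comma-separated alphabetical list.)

Taxon1, Taxon17, Taxon2, Taxon20, Taxon26, Taxon30, Taxon37, Taxon45, Taxon51, Taxon53, Taxon54, Taxon56, Taxon60, Taxon63, Taxon8

Tracing Taxon2: it sits inside (Taxon26,Taxon2).
Tracing Taxon56: it sits inside ((Taxon60,(Taxon30,Taxon54)),Taxon56).
The smallest clade enclosing both is the whole tree (their MRCA is the root), so the answer is all 15 tips in alphabetical order.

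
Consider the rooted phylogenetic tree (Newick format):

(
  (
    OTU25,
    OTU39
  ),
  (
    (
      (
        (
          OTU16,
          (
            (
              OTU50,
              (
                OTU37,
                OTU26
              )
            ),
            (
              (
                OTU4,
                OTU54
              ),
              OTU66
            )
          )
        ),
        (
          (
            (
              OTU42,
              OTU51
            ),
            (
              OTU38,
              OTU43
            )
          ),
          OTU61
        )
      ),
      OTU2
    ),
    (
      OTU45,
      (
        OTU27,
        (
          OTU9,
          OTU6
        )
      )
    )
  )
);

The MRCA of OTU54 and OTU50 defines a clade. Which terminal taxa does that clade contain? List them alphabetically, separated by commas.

Tracing OTU54: it sits inside (OTU4,OTU54).
Tracing OTU50: it sits inside (OTU50,(OTU37,OTU26)).
The smallest clade enclosing both is ((OTU50,(OTU37,OTU26)),((OTU4,OTU54),OTU66)); the answer is its 6 terminal taxa in alphabetical order.

OTU26, OTU37, OTU4, OTU50, OTU54, OTU66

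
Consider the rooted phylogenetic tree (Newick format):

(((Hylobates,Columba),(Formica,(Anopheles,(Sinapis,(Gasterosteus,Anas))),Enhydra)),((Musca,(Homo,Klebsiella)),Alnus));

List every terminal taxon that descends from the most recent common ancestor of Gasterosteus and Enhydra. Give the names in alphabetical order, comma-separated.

Tracing Gasterosteus: it sits inside (Gasterosteus,Anas).
Tracing Enhydra: it sits inside (Formica,(Anopheles,(Sinapis,(Gasterosteus,Anas))),Enhydra).
The smallest clade enclosing both is (Formica,(Anopheles,(Sinapis,(Gasterosteus,Anas))),Enhydra); the answer is its 6 terminal taxa in alphabetical order.

Anas, Anopheles, Enhydra, Formica, Gasterosteus, Sinapis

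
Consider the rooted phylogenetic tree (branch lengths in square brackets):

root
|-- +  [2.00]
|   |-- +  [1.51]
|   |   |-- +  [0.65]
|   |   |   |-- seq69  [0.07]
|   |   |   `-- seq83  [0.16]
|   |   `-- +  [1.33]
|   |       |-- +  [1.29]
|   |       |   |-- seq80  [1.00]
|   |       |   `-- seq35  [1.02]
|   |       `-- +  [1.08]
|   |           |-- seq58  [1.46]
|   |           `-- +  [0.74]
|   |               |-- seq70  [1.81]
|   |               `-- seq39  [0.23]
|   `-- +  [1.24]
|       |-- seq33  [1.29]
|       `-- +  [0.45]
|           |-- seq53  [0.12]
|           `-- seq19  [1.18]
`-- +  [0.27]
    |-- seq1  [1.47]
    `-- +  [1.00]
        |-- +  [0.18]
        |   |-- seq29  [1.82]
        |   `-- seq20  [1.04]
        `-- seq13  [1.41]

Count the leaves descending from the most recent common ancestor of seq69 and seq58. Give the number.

7

The MRCA of seq69 and seq58 is the node subtending ((seq69,seq83),((seq80,seq35),(seq58,(seq70,seq39)))).
That clade contains 7 terminal taxa: seq35, seq39, seq58, seq69, seq70, seq80, seq83.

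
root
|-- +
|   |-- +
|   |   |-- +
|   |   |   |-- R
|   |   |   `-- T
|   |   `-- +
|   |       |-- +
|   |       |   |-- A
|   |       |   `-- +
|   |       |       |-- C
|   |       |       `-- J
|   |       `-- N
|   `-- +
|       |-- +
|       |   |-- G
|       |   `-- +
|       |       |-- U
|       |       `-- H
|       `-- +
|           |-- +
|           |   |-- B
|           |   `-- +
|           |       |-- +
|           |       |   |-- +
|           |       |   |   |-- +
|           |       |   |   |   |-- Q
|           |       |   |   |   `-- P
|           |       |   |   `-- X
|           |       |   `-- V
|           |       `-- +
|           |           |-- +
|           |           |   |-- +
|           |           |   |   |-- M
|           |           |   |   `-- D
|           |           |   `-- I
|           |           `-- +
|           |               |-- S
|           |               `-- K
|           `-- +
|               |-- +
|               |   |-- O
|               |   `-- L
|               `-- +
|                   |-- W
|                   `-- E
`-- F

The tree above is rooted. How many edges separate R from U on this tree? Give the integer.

The MRCA of R and U is the node subtending (((R,T),((A,(C,J)),N)),((G,(U,H)),((B,((((Q,P),X),V),(((M,D),I),(S,K)))),((O,L),(W,E))))).
From R up to that node: 3 branches. From U up to the same node: 4 branches. Total: 3 + 4 = 7.

7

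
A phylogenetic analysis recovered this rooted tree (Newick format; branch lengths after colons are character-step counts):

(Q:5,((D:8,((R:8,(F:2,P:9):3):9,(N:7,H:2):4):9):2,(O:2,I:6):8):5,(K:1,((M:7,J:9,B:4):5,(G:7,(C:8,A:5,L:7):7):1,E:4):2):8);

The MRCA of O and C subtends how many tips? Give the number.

18

The MRCA of O and C is the root, so the clade is the entire tree.
That clade contains 18 terminal taxa: A, B, C, D, E, F, G, H, I, J, K, L, M, N, O, P, Q, R.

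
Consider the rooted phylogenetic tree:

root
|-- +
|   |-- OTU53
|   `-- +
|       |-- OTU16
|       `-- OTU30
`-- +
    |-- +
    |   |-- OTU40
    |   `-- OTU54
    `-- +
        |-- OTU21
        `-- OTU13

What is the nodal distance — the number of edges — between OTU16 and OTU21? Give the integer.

6

The MRCA of OTU16 and OTU21 is the root of the tree.
From OTU16 up to that node: 3 branches. From OTU21 up to the same node: 3 branches. Total: 3 + 3 = 6.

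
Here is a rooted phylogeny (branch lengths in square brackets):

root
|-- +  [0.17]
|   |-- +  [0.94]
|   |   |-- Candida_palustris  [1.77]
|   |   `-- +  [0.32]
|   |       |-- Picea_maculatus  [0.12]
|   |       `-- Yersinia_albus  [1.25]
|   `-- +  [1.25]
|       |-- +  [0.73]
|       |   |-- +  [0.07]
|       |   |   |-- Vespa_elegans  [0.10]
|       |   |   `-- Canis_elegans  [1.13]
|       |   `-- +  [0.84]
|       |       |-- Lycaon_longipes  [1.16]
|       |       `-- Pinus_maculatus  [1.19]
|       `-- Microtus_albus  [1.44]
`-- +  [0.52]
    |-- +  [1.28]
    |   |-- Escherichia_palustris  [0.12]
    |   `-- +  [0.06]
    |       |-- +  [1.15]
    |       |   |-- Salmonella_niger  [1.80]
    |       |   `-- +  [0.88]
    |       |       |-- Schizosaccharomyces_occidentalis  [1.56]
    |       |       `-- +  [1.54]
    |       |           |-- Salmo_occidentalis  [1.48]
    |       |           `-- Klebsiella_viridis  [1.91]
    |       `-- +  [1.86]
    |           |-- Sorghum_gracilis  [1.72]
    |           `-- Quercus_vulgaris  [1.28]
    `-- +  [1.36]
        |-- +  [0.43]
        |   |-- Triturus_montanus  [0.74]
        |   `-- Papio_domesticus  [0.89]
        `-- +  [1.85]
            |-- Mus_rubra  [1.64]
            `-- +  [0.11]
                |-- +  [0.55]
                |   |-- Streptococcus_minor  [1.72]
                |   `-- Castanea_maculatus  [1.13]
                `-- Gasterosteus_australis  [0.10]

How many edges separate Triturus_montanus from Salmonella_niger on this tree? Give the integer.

The MRCA of Triturus_montanus and Salmonella_niger is the node subtending ((Escherichia_palustris,((Salmonella_niger,(Schizosaccharomyces_occidentalis,(Salmo_occidentalis,Klebsiella_viridis))),(Sorghum_gracilis,Quercus_vulgaris))),((Triturus_montanus,Papio_domesticus),(Mus_rubra,((Streptococcus_minor,Castanea_maculatus),Gasterosteus_australis)))).
From Triturus_montanus up to that node: 3 branches. From Salmonella_niger up to the same node: 4 branches. Total: 3 + 4 = 7.

7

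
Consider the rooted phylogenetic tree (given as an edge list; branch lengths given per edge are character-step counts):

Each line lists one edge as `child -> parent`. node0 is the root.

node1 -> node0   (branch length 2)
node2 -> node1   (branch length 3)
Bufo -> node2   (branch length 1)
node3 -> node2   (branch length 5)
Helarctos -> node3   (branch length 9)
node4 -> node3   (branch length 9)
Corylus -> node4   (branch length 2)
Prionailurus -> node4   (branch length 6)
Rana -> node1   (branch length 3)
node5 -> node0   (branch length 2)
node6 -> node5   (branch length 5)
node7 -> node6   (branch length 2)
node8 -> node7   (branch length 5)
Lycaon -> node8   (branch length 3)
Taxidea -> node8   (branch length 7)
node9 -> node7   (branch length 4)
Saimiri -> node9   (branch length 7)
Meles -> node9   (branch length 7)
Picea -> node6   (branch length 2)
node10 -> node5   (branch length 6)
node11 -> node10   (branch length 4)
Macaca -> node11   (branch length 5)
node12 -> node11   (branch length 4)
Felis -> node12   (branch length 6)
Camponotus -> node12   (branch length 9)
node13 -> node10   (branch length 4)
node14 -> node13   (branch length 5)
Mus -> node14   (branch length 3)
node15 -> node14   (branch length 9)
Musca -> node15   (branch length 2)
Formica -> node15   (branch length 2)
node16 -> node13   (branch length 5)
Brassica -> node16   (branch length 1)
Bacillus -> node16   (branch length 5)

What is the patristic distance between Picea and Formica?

The path runs Picea → … → MRCA → … → Formica; the MRCA is the node subtending ((((Lycaon,Taxidea),(Saimiri,Meles)),Picea),((Macaca,(Felis,Camponotus)),((Mus,(Musca,Formica)),(Brassica,Bacillus)))).
Branch lengths along that path: 2 + 5 + 6 + 4 + 5 + 9 + 2 = 33.

33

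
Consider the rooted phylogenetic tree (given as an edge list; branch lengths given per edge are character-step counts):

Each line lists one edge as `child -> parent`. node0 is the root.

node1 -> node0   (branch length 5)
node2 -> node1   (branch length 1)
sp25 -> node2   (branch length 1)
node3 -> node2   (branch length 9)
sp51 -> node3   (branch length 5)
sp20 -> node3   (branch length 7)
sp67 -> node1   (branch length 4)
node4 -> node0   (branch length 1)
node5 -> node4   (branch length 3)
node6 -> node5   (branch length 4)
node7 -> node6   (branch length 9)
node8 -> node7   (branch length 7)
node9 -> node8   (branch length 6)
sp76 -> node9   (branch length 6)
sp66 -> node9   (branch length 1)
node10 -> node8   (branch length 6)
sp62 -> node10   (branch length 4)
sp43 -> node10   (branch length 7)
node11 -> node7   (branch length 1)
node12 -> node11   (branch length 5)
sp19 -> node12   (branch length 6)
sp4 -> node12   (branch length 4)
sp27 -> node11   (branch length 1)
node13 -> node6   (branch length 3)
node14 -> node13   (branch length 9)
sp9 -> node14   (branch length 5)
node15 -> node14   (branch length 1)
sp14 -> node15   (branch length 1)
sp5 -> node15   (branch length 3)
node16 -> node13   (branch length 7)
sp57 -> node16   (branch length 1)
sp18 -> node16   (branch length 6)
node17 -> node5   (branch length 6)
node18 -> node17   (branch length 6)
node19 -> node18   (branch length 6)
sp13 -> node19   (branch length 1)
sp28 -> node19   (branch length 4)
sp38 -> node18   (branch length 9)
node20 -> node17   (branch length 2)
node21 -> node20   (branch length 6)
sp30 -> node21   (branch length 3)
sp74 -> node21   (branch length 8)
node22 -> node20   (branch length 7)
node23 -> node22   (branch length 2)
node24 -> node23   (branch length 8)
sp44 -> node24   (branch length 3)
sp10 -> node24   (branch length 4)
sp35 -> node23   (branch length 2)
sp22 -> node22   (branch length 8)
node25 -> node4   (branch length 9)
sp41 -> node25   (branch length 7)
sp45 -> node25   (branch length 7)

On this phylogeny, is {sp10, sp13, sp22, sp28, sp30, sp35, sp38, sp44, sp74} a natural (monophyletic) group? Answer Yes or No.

Yes

The most recent common ancestor of these taxa subtends (((sp13,sp28),sp38),((sp30,sp74),(((sp44,sp10),sp35),sp22))).
That clade has exactly 9 tips — every listed taxon and nothing else — so the group is monophyletic.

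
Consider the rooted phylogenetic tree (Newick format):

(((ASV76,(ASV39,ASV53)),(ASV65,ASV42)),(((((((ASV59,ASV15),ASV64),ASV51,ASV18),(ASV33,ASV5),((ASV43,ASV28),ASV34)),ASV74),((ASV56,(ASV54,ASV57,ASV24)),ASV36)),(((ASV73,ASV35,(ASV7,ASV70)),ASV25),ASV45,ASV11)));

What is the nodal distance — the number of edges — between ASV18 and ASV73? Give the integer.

9

The MRCA of ASV18 and ASV73 is the node subtending (((((((ASV59,ASV15),ASV64),ASV51,ASV18),(ASV33,ASV5),((ASV43,ASV28),ASV34)),ASV74),((ASV56,(ASV54,ASV57,ASV24)),ASV36)),(((ASV73,ASV35,(ASV7,ASV70)),ASV25),ASV45,ASV11)).
From ASV18 up to that node: 5 branches. From ASV73 up to the same node: 4 branches. Total: 5 + 4 = 9.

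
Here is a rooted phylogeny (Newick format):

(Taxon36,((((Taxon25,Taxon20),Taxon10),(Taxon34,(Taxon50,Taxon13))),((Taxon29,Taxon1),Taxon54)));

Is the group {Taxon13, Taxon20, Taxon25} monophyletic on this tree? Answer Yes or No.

The MRCA of the listed taxa subtends (((Taxon25,Taxon20),Taxon10),(Taxon34,(Taxon50,Taxon13))).
That clade also contains Taxon10, Taxon34, Taxon50, which are not in the proposed group, so the group is not monophyletic.

No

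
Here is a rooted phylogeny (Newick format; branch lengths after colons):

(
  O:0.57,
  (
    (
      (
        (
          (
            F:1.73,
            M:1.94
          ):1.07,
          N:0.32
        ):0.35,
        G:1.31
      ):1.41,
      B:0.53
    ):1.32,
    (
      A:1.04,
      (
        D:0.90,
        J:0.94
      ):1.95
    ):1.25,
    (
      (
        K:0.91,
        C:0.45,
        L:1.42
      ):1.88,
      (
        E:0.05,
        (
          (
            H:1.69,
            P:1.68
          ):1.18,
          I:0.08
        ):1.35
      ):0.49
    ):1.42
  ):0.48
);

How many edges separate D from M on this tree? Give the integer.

8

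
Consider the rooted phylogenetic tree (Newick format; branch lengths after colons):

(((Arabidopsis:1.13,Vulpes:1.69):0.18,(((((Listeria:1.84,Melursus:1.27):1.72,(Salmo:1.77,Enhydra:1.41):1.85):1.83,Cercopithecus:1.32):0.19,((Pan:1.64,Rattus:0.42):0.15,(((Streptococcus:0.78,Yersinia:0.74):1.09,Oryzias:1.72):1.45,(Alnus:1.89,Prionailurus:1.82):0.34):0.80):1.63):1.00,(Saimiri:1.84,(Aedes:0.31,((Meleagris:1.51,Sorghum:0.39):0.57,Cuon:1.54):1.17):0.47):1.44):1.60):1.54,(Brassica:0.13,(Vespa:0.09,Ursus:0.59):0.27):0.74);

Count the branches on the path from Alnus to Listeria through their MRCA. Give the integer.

8

The MRCA of Alnus and Listeria is the node subtending ((((Listeria,Melursus),(Salmo,Enhydra)),Cercopithecus),((Pan,Rattus),(((Streptococcus,Yersinia),Oryzias),(Alnus,Prionailurus)))).
From Alnus up to that node: 4 branches. From Listeria up to the same node: 4 branches. Total: 4 + 4 = 8.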